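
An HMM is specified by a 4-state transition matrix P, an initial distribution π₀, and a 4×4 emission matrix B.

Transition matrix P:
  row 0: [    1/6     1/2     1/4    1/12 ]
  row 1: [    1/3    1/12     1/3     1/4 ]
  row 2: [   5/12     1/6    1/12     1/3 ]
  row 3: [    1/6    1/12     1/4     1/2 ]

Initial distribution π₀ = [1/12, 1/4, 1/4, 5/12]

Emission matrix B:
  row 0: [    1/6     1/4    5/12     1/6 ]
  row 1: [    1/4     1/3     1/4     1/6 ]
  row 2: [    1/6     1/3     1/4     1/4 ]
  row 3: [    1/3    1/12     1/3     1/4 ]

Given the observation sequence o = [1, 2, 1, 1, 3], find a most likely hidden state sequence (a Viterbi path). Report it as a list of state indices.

path = [2, 0, 1, 2, 3]

t=0: δ = [2.083e-02, 8.333e-02, 8.333e-02, 3.472e-02]  (obs o_0=1)
t=1: δ = [1.447e-02, 3.472e-03, 6.944e-03, 9.259e-03]  ψ = [2, 2, 1, 2]  (obs o_1=2)
t=2: δ = [7.234e-04, 2.411e-03, 1.206e-03, 3.858e-04]  ψ = [2, 0, 0, 3]  (obs o_2=1)
t=3: δ = [2.009e-04, 1.206e-04, 2.679e-04, 5.023e-05]  ψ = [1, 0, 1, 1]  (obs o_3=1)
t=4: δ = [1.861e-05, 1.674e-05, 1.256e-05, 2.233e-05]  ψ = [2, 0, 0, 2]  (obs o_4=3)
backtrack: best end state = 3; path = [2, 0, 1, 2, 3]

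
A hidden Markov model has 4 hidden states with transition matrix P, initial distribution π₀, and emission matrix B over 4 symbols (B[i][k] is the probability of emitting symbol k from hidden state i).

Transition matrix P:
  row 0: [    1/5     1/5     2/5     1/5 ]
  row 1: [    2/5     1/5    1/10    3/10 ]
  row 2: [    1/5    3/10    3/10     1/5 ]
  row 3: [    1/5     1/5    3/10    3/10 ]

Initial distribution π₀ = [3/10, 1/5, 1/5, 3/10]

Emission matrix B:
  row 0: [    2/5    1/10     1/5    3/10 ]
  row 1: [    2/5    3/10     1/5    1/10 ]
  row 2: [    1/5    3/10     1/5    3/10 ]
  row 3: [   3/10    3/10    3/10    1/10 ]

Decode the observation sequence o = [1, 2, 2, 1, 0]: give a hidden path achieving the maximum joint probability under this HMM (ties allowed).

path = [3, 3, 3, 2, 1]

t=0: δ = [3.000e-02, 6.000e-02, 6.000e-02, 9.000e-02]  (obs o_0=1)
t=1: δ = [4.800e-03, 3.600e-03, 5.400e-03, 8.100e-03]  ψ = [1, 2, 3, 3]  (obs o_1=2)
t=2: δ = [3.240e-04, 3.240e-04, 4.860e-04, 7.290e-04]  ψ = [3, 2, 3, 3]  (obs o_2=2)
t=3: δ = [1.458e-05, 4.374e-05, 6.561e-05, 6.561e-05]  ψ = [3, 2, 3, 3]  (obs o_3=1)
t=4: δ = [6.998e-06, 7.873e-06, 3.937e-06, 5.905e-06]  ψ = [1, 2, 2, 3]  (obs o_4=0)
backtrack: best end state = 1; path = [3, 3, 3, 2, 1]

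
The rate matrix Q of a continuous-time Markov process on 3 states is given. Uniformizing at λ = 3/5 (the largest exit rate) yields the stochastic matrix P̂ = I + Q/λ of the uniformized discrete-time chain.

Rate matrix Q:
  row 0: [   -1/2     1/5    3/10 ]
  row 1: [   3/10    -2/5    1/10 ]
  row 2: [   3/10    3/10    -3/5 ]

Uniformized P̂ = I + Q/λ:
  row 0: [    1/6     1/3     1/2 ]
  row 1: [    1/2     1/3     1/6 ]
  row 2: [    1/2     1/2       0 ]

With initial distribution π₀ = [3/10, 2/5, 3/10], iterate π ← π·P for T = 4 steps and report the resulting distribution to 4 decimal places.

π = [0.3741, 0.3742, 0.2518]

t=0: π = [0.3000, 0.4000, 0.3000]
t=1: π = [0.4000, 0.3833, 0.2167]
t=2: π = [0.3667, 0.3694, 0.2639]
t=3: π = [0.3778, 0.3773, 0.2449]
t=4: π = [0.3741, 0.3742, 0.2518]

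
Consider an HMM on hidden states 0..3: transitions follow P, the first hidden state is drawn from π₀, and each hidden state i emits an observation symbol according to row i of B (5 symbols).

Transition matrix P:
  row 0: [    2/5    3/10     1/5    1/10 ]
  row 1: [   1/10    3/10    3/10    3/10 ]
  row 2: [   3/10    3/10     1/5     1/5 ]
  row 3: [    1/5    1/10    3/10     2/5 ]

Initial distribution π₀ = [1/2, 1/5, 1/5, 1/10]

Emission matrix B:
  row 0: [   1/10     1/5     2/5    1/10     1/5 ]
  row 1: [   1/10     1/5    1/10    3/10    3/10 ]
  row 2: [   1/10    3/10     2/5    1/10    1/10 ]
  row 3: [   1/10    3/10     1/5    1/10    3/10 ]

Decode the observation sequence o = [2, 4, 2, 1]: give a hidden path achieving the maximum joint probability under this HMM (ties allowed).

t=0: δ = [2.000e-01, 2.000e-02, 8.000e-02, 2.000e-02]  (obs o_0=2)
t=1: δ = [1.600e-02, 1.800e-02, 4.000e-03, 6.000e-03]  ψ = [0, 0, 0, 0]  (obs o_1=4)
t=2: δ = [2.560e-03, 5.400e-04, 2.160e-03, 1.080e-03]  ψ = [0, 1, 1, 1]  (obs o_2=2)
t=3: δ = [2.048e-04, 1.536e-04, 1.536e-04, 1.296e-04]  ψ = [0, 0, 0, 2]  (obs o_3=1)
backtrack: best end state = 0; path = [0, 0, 0, 0]

path = [0, 0, 0, 0]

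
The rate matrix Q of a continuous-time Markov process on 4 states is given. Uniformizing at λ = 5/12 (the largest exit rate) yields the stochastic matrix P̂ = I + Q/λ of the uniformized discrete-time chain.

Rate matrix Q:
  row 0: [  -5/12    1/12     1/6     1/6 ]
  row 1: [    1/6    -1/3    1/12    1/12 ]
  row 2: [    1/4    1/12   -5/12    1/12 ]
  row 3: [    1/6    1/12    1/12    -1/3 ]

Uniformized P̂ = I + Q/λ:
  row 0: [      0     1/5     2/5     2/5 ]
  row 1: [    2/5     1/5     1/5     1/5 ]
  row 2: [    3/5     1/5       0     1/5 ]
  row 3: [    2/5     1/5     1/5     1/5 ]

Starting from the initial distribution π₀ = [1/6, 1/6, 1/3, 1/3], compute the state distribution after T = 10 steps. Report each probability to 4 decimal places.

t=0: π = [0.1667, 0.1667, 0.3333, 0.3333]
t=1: π = [0.4000, 0.2000, 0.1667, 0.2333]
t=2: π = [0.2733, 0.2000, 0.2467, 0.2800]
t=3: π = [0.3400, 0.2000, 0.2053, 0.2547]
t=4: π = [0.3051, 0.2000, 0.2269, 0.2680]
t=5: π = [0.3234, 0.2000, 0.2156, 0.2610]
t=6: π = [0.3138, 0.2000, 0.2215, 0.2647]
t=7: π = [0.3188, 0.2000, 0.2184, 0.2628]
t=8: π = [0.3162, 0.2000, 0.2201, 0.2638]
t=9: π = [0.3175, 0.2000, 0.2192, 0.2632]
t=10: π = [0.3168, 0.2000, 0.2197, 0.2635]

π = [0.3168, 0.2000, 0.2197, 0.2635]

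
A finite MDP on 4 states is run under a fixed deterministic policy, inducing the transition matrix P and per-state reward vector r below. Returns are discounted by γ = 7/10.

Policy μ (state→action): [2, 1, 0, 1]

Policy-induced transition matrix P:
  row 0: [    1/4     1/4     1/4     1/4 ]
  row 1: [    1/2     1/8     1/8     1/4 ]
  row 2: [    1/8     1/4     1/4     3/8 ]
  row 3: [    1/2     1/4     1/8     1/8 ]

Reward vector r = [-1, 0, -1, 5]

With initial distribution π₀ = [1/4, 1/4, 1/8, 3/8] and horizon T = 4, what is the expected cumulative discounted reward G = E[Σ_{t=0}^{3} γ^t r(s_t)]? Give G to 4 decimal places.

t=0: π = [0.2500, 0.2500, 0.1250, 0.3750], E[r] = 1.5000, γ^t·E[r] = 1.500000, running G = 1.500000
t=1: π = [0.3906, 0.2188, 0.1719, 0.2188], E[r] = 0.5313, γ^t·E[r] = 0.371875, running G = 1.871875
t=2: π = [0.3379, 0.2227, 0.1953, 0.2441], E[r] = 0.6875, γ^t·E[r] = 0.336875, running G = 2.208750
t=3: π = [0.3423, 0.2222, 0.1917, 0.2439], E[r] = 0.6855, γ^t·E[r] = 0.235143, running G = 2.443893

G = 2.4439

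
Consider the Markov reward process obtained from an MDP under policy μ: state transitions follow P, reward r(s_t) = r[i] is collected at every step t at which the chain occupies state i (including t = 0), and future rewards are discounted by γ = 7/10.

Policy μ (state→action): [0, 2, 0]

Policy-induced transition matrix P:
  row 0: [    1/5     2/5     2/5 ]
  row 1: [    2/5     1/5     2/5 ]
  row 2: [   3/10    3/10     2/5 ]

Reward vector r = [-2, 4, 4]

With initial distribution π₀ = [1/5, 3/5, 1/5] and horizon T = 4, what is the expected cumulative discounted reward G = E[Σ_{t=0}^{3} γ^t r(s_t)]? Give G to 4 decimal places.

t=0: π = [0.2000, 0.6000, 0.2000], E[r] = 2.8000, γ^t·E[r] = 2.800000, running G = 2.800000
t=1: π = [0.3400, 0.2600, 0.4000], E[r] = 1.9600, γ^t·E[r] = 1.372000, running G = 4.172000
t=2: π = [0.2920, 0.3080, 0.4000], E[r] = 2.2480, γ^t·E[r] = 1.101520, running G = 5.273520
t=3: π = [0.3016, 0.2984, 0.4000], E[r] = 2.1904, γ^t·E[r] = 0.751307, running G = 6.024827

G = 6.0248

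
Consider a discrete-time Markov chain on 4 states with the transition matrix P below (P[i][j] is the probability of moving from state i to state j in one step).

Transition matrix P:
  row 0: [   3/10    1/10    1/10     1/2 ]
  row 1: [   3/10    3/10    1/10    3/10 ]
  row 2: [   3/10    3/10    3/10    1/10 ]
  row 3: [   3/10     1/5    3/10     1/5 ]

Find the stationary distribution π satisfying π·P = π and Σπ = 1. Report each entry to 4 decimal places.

π = [0.3000, 0.2109, 0.1978, 0.2913]

Balance equations π_j = Σ_i π_i·P[i][j]:
  π_0 = 3/10·π_0 + 3/10·π_1 + 3/10·π_2 + 3/10·π_3
  π_1 = 1/10·π_0 + 3/10·π_1 + 3/10·π_2 + 1/5·π_3
  π_2 = 1/10·π_0 + 1/10·π_1 + 3/10·π_2 + 3/10·π_3
  normalize: π_0 + π_1 + π_2 + π_3 = 1
Solving the linear system gives exactly π = [3/10, 97/460, 91/460, 67/230].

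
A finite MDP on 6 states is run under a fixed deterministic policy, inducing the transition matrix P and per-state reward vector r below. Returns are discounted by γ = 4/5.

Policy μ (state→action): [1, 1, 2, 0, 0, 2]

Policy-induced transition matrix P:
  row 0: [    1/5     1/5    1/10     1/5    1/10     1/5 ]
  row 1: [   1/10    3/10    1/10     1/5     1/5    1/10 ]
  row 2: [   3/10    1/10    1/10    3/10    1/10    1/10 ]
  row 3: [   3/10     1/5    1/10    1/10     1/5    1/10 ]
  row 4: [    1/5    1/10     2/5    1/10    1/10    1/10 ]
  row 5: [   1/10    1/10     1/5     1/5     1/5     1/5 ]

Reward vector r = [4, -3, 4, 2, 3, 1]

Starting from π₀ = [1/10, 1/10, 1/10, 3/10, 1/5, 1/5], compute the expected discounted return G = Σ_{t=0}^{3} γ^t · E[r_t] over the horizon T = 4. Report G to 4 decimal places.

G = 5.6817

t=0: π = [0.1000, 0.1000, 0.1000, 0.3000, 0.2000, 0.2000], E[r] = 1.9000, γ^t·E[r] = 1.900000, running G = 1.900000
t=1: π = [0.2100, 0.1600, 0.1800, 0.1600, 0.1600, 0.1300], E[r] = 2.0100, γ^t·E[r] = 1.608000, running G = 3.508000
t=2: π = [0.2050, 0.1690, 0.1610, 0.1860, 0.1450, 0.1340], E[r] = 1.8980, γ^t·E[r] = 1.214720, running G = 4.722720
t=3: π = [0.2044, 0.1729, 0.1569, 0.1830, 0.1489, 0.1339], E[r] = 1.8731, γ^t·E[r] = 0.959027, running G = 5.681747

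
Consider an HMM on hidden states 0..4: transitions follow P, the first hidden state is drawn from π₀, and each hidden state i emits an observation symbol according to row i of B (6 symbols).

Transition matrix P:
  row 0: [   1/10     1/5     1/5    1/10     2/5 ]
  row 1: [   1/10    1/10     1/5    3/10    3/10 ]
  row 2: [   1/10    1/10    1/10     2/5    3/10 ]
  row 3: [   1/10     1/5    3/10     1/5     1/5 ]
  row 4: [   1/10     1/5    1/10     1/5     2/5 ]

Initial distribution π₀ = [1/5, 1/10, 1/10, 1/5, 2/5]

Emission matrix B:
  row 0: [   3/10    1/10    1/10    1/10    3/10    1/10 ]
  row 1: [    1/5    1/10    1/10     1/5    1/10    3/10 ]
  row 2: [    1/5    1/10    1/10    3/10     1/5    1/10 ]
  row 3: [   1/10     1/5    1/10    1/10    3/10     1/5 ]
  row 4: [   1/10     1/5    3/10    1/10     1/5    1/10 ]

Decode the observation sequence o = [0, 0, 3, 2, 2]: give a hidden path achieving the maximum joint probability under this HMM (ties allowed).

t=0: δ = [6.000e-02, 2.000e-02, 2.000e-02, 2.000e-02, 4.000e-02]  (obs o_0=0)
t=1: δ = [1.800e-03, 2.400e-03, 2.400e-03, 8.000e-04, 2.400e-03]  ψ = [0, 0, 0, 2, 0]  (obs o_1=0)
t=2: δ = [2.400e-05, 9.600e-05, 1.440e-04, 9.600e-05, 9.600e-05]  ψ = [1, 4, 1, 2, 4]  (obs o_2=3)
t=3: δ = [1.440e-06, 1.920e-06, 2.880e-06, 5.760e-06, 1.296e-05]  ψ = [2, 3, 3, 2, 2]  (obs o_3=2)
t=4: δ = [1.296e-07, 2.592e-07, 1.728e-07, 2.592e-07, 1.555e-06]  ψ = [4, 4, 3, 4, 4]  (obs o_4=2)
backtrack: best end state = 4; path = [0, 1, 2, 4, 4]

path = [0, 1, 2, 4, 4]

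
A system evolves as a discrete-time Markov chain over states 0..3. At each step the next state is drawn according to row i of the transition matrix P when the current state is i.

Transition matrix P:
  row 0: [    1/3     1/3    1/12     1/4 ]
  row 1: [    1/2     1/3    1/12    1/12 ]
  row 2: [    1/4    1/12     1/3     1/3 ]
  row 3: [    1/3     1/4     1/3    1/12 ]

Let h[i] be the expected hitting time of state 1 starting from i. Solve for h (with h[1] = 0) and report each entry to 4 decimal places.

h = [3.7367, 0.0000, 5.0430, 4.2835]

First-step conditioning: h[1] = 0; for i ≠ 1, h[i] = 1 + Σ_k P[i][k]·h[k].
  h[0] = 1 + 1/3·h[0] + 1/12·h[2] + 1/4·h[3]
  h[2] = 1 + 1/4·h[0] + 1/3·h[2] + 1/3·h[3]
  h[3] = 1 + 1/3·h[0] + 1/3·h[2] + 1/12·h[3]
Solving the 3×3 linear system over states ≠ 1 gives exactly h = [1476/395, 0, 1992/395, 1692/395] (h[1] = 0 is the target).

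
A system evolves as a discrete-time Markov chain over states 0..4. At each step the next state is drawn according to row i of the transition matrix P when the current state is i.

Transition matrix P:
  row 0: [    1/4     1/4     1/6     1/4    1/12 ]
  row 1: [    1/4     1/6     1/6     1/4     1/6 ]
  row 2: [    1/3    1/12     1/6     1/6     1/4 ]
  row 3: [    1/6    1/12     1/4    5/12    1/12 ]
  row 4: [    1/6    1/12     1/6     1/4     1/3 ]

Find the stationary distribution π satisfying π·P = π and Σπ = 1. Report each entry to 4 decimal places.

π = [0.2284, 0.1324, 0.1901, 0.2810, 0.1681]

Balance equations π_j = Σ_i π_i·P[i][j]:
  π_0 = 1/4·π_0 + 1/4·π_1 + 1/3·π_2 + 1/6·π_3 + 1/6·π_4
  π_1 = 1/4·π_0 + 1/6·π_1 + 1/12·π_2 + 1/12·π_3 + 1/12·π_4
  π_2 = 1/6·π_0 + 1/6·π_1 + 1/6·π_2 + 1/4·π_3 + 1/6·π_4
  π_3 = 1/4·π_0 + 1/4·π_1 + 1/6·π_2 + 5/12·π_3 + 1/4·π_4
  normalize: π_0 + π_1 + π_2 + π_3 + π_4 = 1
Solving the linear system gives exactly π = [299/1309, 1907/14399, 23/121, 34/121, 20/119].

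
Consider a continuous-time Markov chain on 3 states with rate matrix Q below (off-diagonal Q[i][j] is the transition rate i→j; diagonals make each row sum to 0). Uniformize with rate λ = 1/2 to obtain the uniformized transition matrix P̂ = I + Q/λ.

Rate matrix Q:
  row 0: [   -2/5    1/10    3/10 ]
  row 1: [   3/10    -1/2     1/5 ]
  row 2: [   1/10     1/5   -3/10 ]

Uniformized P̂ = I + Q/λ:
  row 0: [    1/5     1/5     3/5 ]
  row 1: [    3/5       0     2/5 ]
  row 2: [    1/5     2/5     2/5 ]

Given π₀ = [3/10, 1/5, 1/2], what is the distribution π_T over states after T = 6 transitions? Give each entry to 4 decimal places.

π = [0.2973, 0.2433, 0.4595]

t=0: π = [0.3000, 0.2000, 0.5000]
t=1: π = [0.2800, 0.2600, 0.4600]
t=2: π = [0.3040, 0.2400, 0.4560]
t=3: π = [0.2960, 0.2432, 0.4608]
t=4: π = [0.2973, 0.2435, 0.4592]
t=5: π = [0.2974, 0.2431, 0.4595]
t=6: π = [0.2973, 0.2433, 0.4595]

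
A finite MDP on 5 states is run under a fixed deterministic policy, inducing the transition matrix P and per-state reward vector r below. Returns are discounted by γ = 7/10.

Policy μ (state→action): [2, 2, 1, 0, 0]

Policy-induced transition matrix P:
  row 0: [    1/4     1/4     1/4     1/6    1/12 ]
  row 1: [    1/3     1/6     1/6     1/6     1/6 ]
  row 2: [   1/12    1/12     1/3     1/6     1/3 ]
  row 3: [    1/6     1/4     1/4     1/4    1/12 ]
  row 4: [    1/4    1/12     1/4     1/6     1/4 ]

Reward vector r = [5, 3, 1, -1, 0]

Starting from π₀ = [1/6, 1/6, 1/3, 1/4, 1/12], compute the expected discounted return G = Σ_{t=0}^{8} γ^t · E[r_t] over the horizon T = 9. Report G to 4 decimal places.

t=0: π = [0.1667, 0.1667, 0.3333, 0.2500, 0.0833], E[r] = 1.4167, γ^t·E[r] = 1.416667, running G = 1.416667
t=1: π = [0.1875, 0.1667, 0.2639, 0.1875, 0.1944], E[r] = 1.5139, γ^t·E[r] = 1.059722, running G = 2.476389
t=2: π = [0.2043, 0.1597, 0.2581, 0.1823, 0.1956], E[r] = 1.5764, γ^t·E[r] = 0.772431, running G = 3.248819
t=3: π = [0.2051, 0.1611, 0.2582, 0.1819, 0.1938], E[r] = 1.5851, γ^t·E[r] = 0.543679, running G = 3.792498
t=4: π = [0.2052, 0.1612, 0.2581, 0.1818, 0.1936], E[r] = 1.5862, γ^t·E[r] = 0.380845, running G = 4.173344
t=5: π = [0.2053, 0.1613, 0.2581, 0.1818, 0.1936], E[r] = 1.5864, γ^t·E[r] = 0.266633, running G = 4.439977
t=6: π = [0.2053, 0.1613, 0.2581, 0.1818, 0.1936], E[r] = 1.5865, γ^t·E[r] = 0.186650, running G = 4.626627
t=7: π = [0.2053, 0.1613, 0.2581, 0.1818, 0.1935], E[r] = 1.5865, γ^t·E[r] = 0.130656, running G = 4.757282
t=8: π = [0.2053, 0.1613, 0.2581, 0.1818, 0.1935], E[r] = 1.5865, γ^t·E[r] = 0.091459, running G = 4.848741

G = 4.8487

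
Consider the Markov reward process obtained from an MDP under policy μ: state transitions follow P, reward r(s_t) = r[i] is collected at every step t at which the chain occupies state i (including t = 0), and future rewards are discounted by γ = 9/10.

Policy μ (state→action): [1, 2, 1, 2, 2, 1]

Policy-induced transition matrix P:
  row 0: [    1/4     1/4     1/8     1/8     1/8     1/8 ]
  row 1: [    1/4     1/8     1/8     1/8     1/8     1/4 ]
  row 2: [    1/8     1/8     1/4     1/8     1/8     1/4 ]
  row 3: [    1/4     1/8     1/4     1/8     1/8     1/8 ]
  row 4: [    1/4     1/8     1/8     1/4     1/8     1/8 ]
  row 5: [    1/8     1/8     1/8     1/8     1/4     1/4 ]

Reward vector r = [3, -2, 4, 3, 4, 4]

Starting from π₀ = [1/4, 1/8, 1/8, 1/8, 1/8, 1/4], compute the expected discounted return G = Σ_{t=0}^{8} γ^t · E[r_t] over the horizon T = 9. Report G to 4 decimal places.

G = 16.9243

t=0: π = [0.2500, 0.1250, 0.1250, 0.1250, 0.1250, 0.2500], E[r] = 2.8750, γ^t·E[r] = 2.875000, running G = 2.875000
t=1: π = [0.2031, 0.1563, 0.1563, 0.1406, 0.1563, 0.1875], E[r] = 2.7188, γ^t·E[r] = 2.446875, running G = 5.321875
t=2: π = [0.2070, 0.1504, 0.1621, 0.1445, 0.1484, 0.1875], E[r] = 2.7461, γ^t·E[r] = 2.224336, running G = 7.546211
t=3: π = [0.2063, 0.1509, 0.1633, 0.1436, 0.1484, 0.1875], E[r] = 2.7449, γ^t·E[r] = 2.001012, running G = 9.547223
t=4: π = [0.2061, 0.1508, 0.1634, 0.1436, 0.1484, 0.1877], E[r] = 2.7456, γ^t·E[r] = 1.801372, running G = 11.348595
t=5: π = [0.2061, 0.1508, 0.1634, 0.1436, 0.1485, 0.1877], E[r] = 2.7457, γ^t·E[r] = 1.621320, running G = 12.969915
t=6: π = [0.2061, 0.1508, 0.1634, 0.1436, 0.1485, 0.1877], E[r] = 2.7457, γ^t·E[r] = 1.459200, running G = 14.429115
t=7: π = [0.2061, 0.1508, 0.1634, 0.1436, 0.1485, 0.1877], E[r] = 2.7457, γ^t·E[r] = 1.313281, running G = 15.742396
t=8: π = [0.2061, 0.1508, 0.1634, 0.1436, 0.1485, 0.1877], E[r] = 2.7457, γ^t·E[r] = 1.181953, running G = 16.924349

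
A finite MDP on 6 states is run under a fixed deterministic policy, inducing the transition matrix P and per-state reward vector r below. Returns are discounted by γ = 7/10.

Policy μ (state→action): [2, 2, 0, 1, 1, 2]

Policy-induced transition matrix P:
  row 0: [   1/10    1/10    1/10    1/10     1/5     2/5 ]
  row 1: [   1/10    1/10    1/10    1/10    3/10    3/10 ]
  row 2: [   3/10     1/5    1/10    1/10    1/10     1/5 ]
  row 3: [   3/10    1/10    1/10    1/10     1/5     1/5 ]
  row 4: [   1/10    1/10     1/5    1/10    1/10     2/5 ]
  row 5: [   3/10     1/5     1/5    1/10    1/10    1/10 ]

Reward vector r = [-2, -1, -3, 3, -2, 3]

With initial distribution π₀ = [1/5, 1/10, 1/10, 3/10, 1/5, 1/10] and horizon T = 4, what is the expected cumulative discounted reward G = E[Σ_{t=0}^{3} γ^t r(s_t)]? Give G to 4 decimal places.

G = -0.2516

t=0: π = [0.2000, 0.1000, 0.1000, 0.3000, 0.2000, 0.1000], E[r] = 0.0000, γ^t·E[r] = 0.000000, running G = 0.000000
t=1: π = [0.2000, 0.1200, 0.1300, 0.1000, 0.1700, 0.2800], E[r] = -0.1100, γ^t·E[r] = -0.077000, running G = -0.077000
t=2: π = [0.2020, 0.1410, 0.1450, 0.1000, 0.1540, 0.2580], E[r] = -0.2140, γ^t·E[r] = -0.104860, running G = -0.181860
t=3: π = [0.2006, 0.1403, 0.1412, 0.1000, 0.1584, 0.2595], E[r] = -0.2034, γ^t·E[r] = -0.069766, running G = -0.251626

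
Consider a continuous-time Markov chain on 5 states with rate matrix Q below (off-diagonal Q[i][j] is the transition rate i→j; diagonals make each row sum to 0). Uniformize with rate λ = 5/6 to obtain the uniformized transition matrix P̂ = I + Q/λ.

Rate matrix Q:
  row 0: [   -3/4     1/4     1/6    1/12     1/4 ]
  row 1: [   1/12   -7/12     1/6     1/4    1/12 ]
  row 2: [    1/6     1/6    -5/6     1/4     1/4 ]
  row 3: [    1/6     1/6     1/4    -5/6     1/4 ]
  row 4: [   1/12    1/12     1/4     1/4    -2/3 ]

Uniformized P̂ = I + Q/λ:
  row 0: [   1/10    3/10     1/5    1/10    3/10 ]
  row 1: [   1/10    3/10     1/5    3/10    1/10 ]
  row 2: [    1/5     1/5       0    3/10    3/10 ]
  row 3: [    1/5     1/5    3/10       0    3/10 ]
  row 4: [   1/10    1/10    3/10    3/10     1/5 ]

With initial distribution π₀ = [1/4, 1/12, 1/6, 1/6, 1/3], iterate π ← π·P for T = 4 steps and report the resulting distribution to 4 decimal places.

π = [0.1412, 0.2118, 0.2034, 0.2094, 0.2342]

t=0: π = [0.2500, 0.0833, 0.1667, 0.1667, 0.3333]
t=1: π = [0.1333, 0.2000, 0.2167, 0.2000, 0.2500]
t=2: π = [0.1417, 0.2083, 0.2017, 0.2133, 0.2350]
t=3: π = [0.1415, 0.2115, 0.2045, 0.2077, 0.2348]
t=4: π = [0.1412, 0.2118, 0.2034, 0.2094, 0.2342]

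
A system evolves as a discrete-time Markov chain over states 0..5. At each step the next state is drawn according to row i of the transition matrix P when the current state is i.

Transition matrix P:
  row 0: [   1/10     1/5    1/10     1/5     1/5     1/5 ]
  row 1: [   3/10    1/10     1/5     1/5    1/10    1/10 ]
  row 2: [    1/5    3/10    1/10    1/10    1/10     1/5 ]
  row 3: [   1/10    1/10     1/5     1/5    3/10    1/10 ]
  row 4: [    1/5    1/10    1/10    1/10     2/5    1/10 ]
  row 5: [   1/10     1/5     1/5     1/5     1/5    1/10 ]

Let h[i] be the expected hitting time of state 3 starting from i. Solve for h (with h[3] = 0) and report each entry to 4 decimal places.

h = [6.0379, 6.0130, 6.5640, 0.0000, 6.7897, 6.0857]

First-step conditioning: h[3] = 0; for i ≠ 3, h[i] = 1 + Σ_k P[i][k]·h[k].
  h[0] = 1 + 1/10·h[0] + 1/5·h[1] + 1/10·h[2] + 1/5·h[4] + 1/5·h[5]
  h[1] = 1 + 3/10·h[0] + 1/10·h[1] + 1/5·h[2] + 1/10·h[4] + 1/10·h[5]
  h[2] = 1 + 1/5·h[0] + 3/10·h[1] + 1/10·h[2] + 1/10·h[4] + 1/5·h[5]
  h[4] = 1 + 1/5·h[0] + 1/10·h[1] + 1/10·h[2] + 2/5·h[4] + 1/10·h[5]
  h[5] = 1 + 1/10·h[0] + 1/5·h[1] + 1/5·h[2] + 1/5·h[4] + 1/10·h[5]
Solving the 5×5 linear system over states ≠ 3 gives exactly h = [31560/5227, 31430/5227, 34310/5227, 0, 35490/5227, 31810/5227] (h[3] = 0 is the target).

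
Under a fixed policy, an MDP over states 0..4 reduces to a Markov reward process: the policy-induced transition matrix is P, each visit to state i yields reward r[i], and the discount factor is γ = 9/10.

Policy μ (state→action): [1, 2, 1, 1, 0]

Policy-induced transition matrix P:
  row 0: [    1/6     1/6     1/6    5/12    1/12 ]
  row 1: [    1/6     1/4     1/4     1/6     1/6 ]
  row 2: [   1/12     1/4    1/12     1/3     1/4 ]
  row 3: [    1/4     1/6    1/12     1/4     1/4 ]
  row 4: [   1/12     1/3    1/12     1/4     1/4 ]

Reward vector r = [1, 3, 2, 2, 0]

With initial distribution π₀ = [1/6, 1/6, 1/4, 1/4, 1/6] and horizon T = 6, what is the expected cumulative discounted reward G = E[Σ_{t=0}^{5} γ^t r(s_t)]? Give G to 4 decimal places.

G = 7.7880

t=0: π = [0.1667, 0.1667, 0.2500, 0.2500, 0.1667], E[r] = 1.6667, γ^t·E[r] = 1.666667, running G = 1.666667
t=1: π = [0.1528, 0.2292, 0.1250, 0.2847, 0.2083], E[r] = 1.6597, γ^t·E[r] = 1.493750, running G = 3.160417
t=2: π = [0.1626, 0.2309, 0.1343, 0.2668, 0.2054], E[r] = 1.6574, γ^t·E[r] = 1.342500, running G = 4.502917
t=3: π = [0.1606, 0.2313, 0.1354, 0.2690, 0.2037], E[r] = 1.6634, γ^t·E[r] = 1.212645, running G = 5.715561
t=4: π = [0.1608, 0.2312, 0.1353, 0.2688, 0.2040], E[r] = 1.6624, γ^t·E[r] = 1.090713, running G = 6.806274
t=5: π = [0.1608, 0.2312, 0.1353, 0.2688, 0.2039], E[r] = 1.6625, γ^t·E[r] = 0.981714, running G = 7.787988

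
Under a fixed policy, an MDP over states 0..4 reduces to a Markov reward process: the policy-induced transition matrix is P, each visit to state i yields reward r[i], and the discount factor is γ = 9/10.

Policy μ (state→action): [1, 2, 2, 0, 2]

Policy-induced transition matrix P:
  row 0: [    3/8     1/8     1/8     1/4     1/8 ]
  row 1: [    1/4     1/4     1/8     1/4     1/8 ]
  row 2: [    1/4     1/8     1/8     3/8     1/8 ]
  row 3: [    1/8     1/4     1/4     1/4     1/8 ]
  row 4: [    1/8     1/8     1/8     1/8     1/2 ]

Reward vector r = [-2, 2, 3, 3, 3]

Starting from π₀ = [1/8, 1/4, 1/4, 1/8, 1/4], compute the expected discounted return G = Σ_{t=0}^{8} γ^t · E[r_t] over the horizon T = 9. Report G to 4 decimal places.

G = 10.9359

t=0: π = [0.1250, 0.2500, 0.2500, 0.1250, 0.2500], E[r] = 2.1250, γ^t·E[r] = 2.125000, running G = 2.125000
t=1: π = [0.2188, 0.1719, 0.1406, 0.2500, 0.2188], E[r] = 1.7344, γ^t·E[r] = 1.560938, running G = 3.685938
t=2: π = [0.2188, 0.1777, 0.1563, 0.2402, 0.2070], E[r] = 1.7285, γ^t·E[r] = 1.400098, running G = 5.086035
t=3: π = [0.2214, 0.1772, 0.1550, 0.2437, 0.2026], E[r] = 1.7156, γ^t·E[r] = 1.250655, running G = 6.336690
t=4: π = [0.2219, 0.1776, 0.1555, 0.2440, 0.2010], E[r] = 1.7129, γ^t·E[r] = 1.123848, running G = 7.460538
t=5: π = [0.2221, 0.1777, 0.1555, 0.2443, 0.2004], E[r] = 1.7118, γ^t·E[r] = 1.010776, running G = 8.471314
t=6: π = [0.2222, 0.1778, 0.1555, 0.2444, 0.2001], E[r] = 1.7114, γ^t·E[r] = 0.909485, running G = 9.380798
t=7: π = [0.2222, 0.1778, 0.1555, 0.2444, 0.2001], E[r] = 1.7112, γ^t·E[r] = 0.818463, running G = 10.199261
t=8: π = [0.2222, 0.1778, 0.1556, 0.2444, 0.2000], E[r] = 1.7111, γ^t·E[r] = 0.736592, running G = 10.935853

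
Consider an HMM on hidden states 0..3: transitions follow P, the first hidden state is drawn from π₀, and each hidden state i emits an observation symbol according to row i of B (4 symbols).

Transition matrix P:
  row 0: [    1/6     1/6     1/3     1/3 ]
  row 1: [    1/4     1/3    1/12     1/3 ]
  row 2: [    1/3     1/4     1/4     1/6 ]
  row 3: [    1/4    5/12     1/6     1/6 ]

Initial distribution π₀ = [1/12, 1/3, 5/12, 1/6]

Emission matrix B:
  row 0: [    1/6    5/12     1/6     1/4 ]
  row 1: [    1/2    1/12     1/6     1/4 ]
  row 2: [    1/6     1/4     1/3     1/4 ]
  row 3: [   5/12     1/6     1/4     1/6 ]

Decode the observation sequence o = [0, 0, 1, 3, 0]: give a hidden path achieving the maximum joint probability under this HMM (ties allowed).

t=0: δ = [1.389e-02, 1.667e-01, 6.944e-02, 6.944e-02]  (obs o_0=0)
t=1: δ = [6.944e-03, 2.778e-02, 2.894e-03, 2.315e-02]  ψ = [1, 1, 2, 1]  (obs o_1=0)
t=2: δ = [2.894e-03, 8.038e-04, 9.645e-04, 1.543e-03]  ψ = [1, 3, 3, 1]  (obs o_2=1)
t=3: δ = [1.206e-04, 1.608e-04, 2.411e-04, 1.608e-04]  ψ = [0, 3, 0, 0]  (obs o_3=3)
t=4: δ = [1.340e-05, 3.349e-05, 1.005e-05, 2.233e-05]  ψ = [2, 3, 2, 1]  (obs o_4=0)
backtrack: best end state = 1; path = [1, 1, 0, 3, 1]

path = [1, 1, 0, 3, 1]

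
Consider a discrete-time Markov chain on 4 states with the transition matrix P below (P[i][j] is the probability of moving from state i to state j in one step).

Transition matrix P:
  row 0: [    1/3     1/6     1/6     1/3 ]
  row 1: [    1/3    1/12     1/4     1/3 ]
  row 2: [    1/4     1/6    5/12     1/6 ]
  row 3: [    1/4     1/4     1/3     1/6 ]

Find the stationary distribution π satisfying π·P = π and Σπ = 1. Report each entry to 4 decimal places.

Balance equations π_j = Σ_i π_i·P[i][j]:
  π_0 = 1/3·π_0 + 1/3·π_1 + 1/4·π_2 + 1/4·π_3
  π_1 = 1/6·π_0 + 1/12·π_1 + 1/6·π_2 + 1/4·π_3
  π_2 = 1/6·π_0 + 1/4·π_1 + 5/12·π_2 + 1/3·π_3
  normalize: π_0 + π_1 + π_2 + π_3 = 1
Solving the linear system gives exactly π = [122/423, 73/423, 125/423, 103/423].

π = [0.2884, 0.1726, 0.2955, 0.2435]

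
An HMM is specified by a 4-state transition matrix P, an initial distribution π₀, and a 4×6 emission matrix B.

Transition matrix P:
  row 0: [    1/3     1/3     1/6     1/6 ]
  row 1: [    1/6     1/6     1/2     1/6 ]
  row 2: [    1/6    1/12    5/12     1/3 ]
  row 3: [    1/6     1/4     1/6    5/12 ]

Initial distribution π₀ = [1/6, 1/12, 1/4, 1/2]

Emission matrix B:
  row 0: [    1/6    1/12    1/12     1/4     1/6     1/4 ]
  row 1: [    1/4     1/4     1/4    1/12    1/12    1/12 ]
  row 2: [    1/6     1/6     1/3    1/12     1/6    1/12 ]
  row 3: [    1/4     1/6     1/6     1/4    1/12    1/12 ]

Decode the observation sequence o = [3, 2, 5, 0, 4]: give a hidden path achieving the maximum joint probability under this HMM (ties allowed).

path = [3, 3, 0, 1, 2]

t=0: δ = [4.167e-02, 6.944e-03, 2.083e-02, 1.250e-01]  (obs o_0=3)
t=1: δ = [1.736e-03, 7.812e-03, 6.944e-03, 8.681e-03]  ψ = [3, 3, 3, 3]  (obs o_1=2)
t=2: δ = [3.617e-04, 1.808e-04, 3.255e-04, 3.014e-04]  ψ = [3, 3, 1, 3]  (obs o_2=5)
t=3: δ = [2.009e-05, 3.014e-05, 2.261e-05, 3.140e-05]  ψ = [0, 0, 2, 3]  (obs o_3=0)
t=4: δ = [1.116e-06, 6.541e-07, 2.512e-06, 1.090e-06]  ψ = [0, 3, 1, 3]  (obs o_4=4)
backtrack: best end state = 2; path = [3, 3, 0, 1, 2]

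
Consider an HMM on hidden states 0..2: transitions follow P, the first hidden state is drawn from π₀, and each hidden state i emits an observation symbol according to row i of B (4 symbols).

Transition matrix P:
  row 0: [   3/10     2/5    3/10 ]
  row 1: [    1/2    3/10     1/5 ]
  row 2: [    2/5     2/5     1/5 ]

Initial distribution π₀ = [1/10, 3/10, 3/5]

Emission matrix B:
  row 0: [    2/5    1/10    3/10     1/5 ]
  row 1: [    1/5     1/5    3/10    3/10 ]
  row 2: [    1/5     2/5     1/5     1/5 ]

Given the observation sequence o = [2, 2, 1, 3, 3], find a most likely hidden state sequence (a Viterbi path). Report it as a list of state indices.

path = [2, 0, 2, 1, 0]

t=0: δ = [3.000e-02, 9.000e-02, 1.200e-01]  (obs o_0=2)
t=1: δ = [1.440e-02, 1.440e-02, 4.800e-03]  ψ = [2, 2, 2]  (obs o_1=2)
t=2: δ = [7.200e-04, 1.152e-03, 1.728e-03]  ψ = [1, 0, 0]  (obs o_2=1)
t=3: δ = [1.382e-04, 2.074e-04, 6.912e-05]  ψ = [2, 2, 2]  (obs o_3=3)
t=4: δ = [2.074e-05, 1.866e-05, 8.294e-06]  ψ = [1, 1, 0]  (obs o_4=3)
backtrack: best end state = 0; path = [2, 0, 2, 1, 0]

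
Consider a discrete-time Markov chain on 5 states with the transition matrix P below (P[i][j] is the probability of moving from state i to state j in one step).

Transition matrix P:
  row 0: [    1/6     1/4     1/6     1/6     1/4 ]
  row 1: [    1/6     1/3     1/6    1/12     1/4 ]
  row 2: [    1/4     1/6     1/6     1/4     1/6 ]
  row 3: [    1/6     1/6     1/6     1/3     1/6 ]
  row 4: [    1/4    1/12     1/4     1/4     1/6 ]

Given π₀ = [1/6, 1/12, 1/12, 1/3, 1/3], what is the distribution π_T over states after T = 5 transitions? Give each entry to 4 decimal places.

t=0: π = [0.1667, 0.0833, 0.0833, 0.3333, 0.3333]
t=1: π = [0.2014, 0.1667, 0.1944, 0.2500, 0.1875]
t=2: π = [0.1985, 0.1956, 0.1823, 0.2263, 0.1973]
t=3: π = [0.1983, 0.1994, 0.1831, 0.2197, 0.1995]
t=4: π = [0.1986, 0.1998, 0.1833, 0.2186, 0.1998]
t=5: π = [0.1986, 0.1999, 0.1833, 0.2184, 0.1999]

π = [0.1986, 0.1999, 0.1833, 0.2184, 0.1999]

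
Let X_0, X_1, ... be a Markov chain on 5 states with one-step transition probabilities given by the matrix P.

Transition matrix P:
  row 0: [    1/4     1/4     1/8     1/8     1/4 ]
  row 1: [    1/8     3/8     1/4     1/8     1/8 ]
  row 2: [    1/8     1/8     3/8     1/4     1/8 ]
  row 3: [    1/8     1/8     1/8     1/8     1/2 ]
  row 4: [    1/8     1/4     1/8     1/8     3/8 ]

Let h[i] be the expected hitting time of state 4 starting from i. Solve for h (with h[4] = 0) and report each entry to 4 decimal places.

h = [4.2991, 4.9720, 4.7103, 3.1402, 0.0000]

First-step conditioning: h[4] = 0; for i ≠ 4, h[i] = 1 + Σ_k P[i][k]·h[k].
  h[0] = 1 + 1/4·h[0] + 1/4·h[1] + 1/8·h[2] + 1/8·h[3]
  h[1] = 1 + 1/8·h[0] + 3/8·h[1] + 1/4·h[2] + 1/8·h[3]
  h[2] = 1 + 1/8·h[0] + 1/8·h[1] + 3/8·h[2] + 1/4·h[3]
  h[3] = 1 + 1/8·h[0] + 1/8·h[1] + 1/8·h[2] + 1/8·h[3]
Solving the 4×4 linear system over states ≠ 4 gives exactly h = [460/107, 532/107, 504/107, 336/107, 0] (h[4] = 0 is the target).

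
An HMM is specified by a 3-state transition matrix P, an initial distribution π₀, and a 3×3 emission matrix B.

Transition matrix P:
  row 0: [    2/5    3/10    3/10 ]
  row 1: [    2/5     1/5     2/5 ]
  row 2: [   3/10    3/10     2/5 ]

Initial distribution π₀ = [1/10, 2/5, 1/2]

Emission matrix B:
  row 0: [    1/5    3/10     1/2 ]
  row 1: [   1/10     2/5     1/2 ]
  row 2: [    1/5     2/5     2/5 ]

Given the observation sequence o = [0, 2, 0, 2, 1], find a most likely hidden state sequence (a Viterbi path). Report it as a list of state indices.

t=0: δ = [2.000e-02, 4.000e-02, 1.000e-01]  (obs o_0=0)
t=1: δ = [1.500e-02, 1.500e-02, 1.600e-02]  ψ = [2, 2, 2]  (obs o_1=2)
t=2: δ = [1.200e-03, 4.800e-04, 1.280e-03]  ψ = [0, 2, 2]  (obs o_2=0)
t=3: δ = [2.400e-04, 1.920e-04, 2.048e-04]  ψ = [0, 2, 2]  (obs o_3=2)
t=4: δ = [2.880e-05, 2.880e-05, 3.277e-05]  ψ = [0, 0, 2]  (obs o_4=1)
backtrack: best end state = 2; path = [2, 2, 2, 2, 2]

path = [2, 2, 2, 2, 2]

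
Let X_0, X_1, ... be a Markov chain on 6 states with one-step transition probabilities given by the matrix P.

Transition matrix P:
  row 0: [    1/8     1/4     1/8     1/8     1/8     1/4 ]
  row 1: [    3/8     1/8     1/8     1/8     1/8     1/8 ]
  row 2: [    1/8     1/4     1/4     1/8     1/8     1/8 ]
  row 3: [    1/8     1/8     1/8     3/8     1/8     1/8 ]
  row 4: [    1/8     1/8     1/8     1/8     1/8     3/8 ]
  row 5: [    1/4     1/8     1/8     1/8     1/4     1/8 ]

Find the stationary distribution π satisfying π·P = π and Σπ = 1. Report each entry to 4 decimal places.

Balance equations π_j = Σ_i π_i·P[i][j]:
  π_0 = 1/8·π_0 + 3/8·π_1 + 1/8·π_2 + 1/8·π_3 + 1/8·π_4 + 1/4·π_5
  π_1 = 1/4·π_0 + 1/8·π_1 + 1/4·π_2 + 1/8·π_3 + 1/8·π_4 + 1/8·π_5
  π_2 = 1/8·π_0 + 1/8·π_1 + 1/4·π_2 + 1/8·π_3 + 1/8·π_4 + 1/8·π_5
  π_3 = 1/8·π_0 + 1/8·π_1 + 1/8·π_2 + 3/8·π_3 + 1/8·π_4 + 1/8·π_5
  π_4 = 1/8·π_0 + 1/8·π_1 + 1/8·π_2 + 1/8·π_3 + 1/8·π_4 + 1/4·π_5
  normalize: π_0 + π_1 + π_2 + π_3 + π_4 + π_5 = 1
Solving the linear system gives exactly π = [1256/6615, 1102/6615, 1/7, 1/6, 1961/13230, 1229/6615].

π = [0.1899, 0.1666, 0.1429, 0.1667, 0.1482, 0.1858]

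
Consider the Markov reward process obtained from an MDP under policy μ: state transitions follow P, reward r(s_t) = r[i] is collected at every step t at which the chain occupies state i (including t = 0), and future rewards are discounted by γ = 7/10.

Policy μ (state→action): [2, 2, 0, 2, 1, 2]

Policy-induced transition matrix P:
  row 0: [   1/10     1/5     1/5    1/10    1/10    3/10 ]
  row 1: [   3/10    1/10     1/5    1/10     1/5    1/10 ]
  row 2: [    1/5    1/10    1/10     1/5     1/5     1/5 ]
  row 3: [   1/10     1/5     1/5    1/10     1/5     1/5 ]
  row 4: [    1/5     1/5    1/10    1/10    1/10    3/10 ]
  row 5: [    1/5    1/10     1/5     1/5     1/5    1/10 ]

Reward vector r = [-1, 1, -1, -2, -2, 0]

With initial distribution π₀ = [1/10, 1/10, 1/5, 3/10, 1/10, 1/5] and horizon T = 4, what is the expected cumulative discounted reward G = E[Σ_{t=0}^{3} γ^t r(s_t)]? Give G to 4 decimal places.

G = -2.2500

t=0: π = [0.1000, 0.1000, 0.2000, 0.3000, 0.1000, 0.2000], E[r] = -1.0000, γ^t·E[r] = -1.000000, running G = -1.000000
t=1: π = [0.1700, 0.1500, 0.1700, 0.1400, 0.1800, 0.1900], E[r] = -0.8300, γ^t·E[r] = -0.581000, running G = -1.581000
t=2: π = [0.1840, 0.1490, 0.1650, 0.1360, 0.1650, 0.2010], E[r] = -0.8020, γ^t·E[r] = -0.392980, running G = -1.973980
t=3: π = [0.1829, 0.1485, 0.1670, 0.1366, 0.1651, 0.1999], E[r] = -0.8048, γ^t·E[r] = -0.276046, running G = -2.250026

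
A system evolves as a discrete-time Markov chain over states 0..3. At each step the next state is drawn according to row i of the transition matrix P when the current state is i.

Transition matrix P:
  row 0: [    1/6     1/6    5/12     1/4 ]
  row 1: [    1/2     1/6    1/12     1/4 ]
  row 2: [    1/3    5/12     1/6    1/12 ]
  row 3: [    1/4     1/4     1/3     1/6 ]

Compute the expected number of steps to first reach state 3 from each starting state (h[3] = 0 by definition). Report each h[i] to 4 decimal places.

First-step conditioning: h[3] = 0; for i ≠ 3, h[i] = 1 + Σ_k P[i][k]·h[k].
  h[0] = 1 + 1/6·h[0] + 1/6·h[1] + 5/12·h[2]
  h[1] = 1 + 1/2·h[0] + 1/6·h[1] + 1/12·h[2]
  h[2] = 1 + 1/3·h[0] + 5/12·h[1] + 1/6·h[2]
Solving the 3×3 linear system over states ≠ 3 gives exactly h = [288/59, 276/59, 324/59, 0] (h[3] = 0 is the target).

h = [4.8814, 4.6780, 5.4915, 0.0000]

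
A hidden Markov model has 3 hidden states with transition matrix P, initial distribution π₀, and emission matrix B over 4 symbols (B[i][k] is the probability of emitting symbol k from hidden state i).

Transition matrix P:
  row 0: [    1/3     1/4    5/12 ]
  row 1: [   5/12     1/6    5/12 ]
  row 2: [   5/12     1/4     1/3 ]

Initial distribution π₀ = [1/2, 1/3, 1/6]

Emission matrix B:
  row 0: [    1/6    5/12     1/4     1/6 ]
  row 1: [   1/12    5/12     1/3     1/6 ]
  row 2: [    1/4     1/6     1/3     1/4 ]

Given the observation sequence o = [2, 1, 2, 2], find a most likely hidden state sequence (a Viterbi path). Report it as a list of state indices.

path = [1, 0, 2, 2]

t=0: δ = [1.250e-01, 1.111e-01, 5.556e-02]  (obs o_0=2)
t=1: δ = [1.929e-02, 1.302e-02, 8.681e-03]  ψ = [1, 0, 0]  (obs o_1=1)
t=2: δ = [1.608e-03, 1.608e-03, 2.679e-03]  ψ = [0, 0, 0]  (obs o_2=2)
t=3: δ = [2.791e-04, 2.233e-04, 2.977e-04]  ψ = [2, 2, 2]  (obs o_3=2)
backtrack: best end state = 2; path = [1, 0, 2, 2]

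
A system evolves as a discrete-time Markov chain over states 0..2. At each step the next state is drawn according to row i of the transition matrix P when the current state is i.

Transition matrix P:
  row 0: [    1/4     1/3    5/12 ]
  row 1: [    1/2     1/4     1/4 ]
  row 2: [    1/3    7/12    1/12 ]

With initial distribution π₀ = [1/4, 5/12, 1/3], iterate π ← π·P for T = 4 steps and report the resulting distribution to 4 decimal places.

π = [0.3651, 0.3686, 0.2663]

t=0: π = [0.2500, 0.4167, 0.3333]
t=1: π = [0.3819, 0.3819, 0.2361]
t=2: π = [0.3652, 0.3605, 0.2743]
t=3: π = [0.3630, 0.3719, 0.2651]
t=4: π = [0.3651, 0.3686, 0.2663]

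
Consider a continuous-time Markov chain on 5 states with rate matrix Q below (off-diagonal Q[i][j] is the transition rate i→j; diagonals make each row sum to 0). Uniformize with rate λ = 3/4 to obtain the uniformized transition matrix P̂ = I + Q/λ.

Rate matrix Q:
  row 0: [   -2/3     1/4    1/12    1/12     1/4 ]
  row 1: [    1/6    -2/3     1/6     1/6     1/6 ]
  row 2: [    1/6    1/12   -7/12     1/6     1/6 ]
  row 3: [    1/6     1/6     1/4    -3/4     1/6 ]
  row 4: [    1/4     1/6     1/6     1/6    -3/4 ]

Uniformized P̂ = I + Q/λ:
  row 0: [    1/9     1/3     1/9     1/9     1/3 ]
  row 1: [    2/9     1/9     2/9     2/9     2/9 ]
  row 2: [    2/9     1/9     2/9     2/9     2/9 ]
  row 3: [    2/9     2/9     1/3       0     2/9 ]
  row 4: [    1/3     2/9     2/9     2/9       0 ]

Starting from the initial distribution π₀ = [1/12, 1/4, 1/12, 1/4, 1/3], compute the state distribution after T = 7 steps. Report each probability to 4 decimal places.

π = [0.2202, 0.2004, 0.2157, 0.1618, 0.2018]

t=0: π = [0.0833, 0.2500, 0.0833, 0.2500, 0.3333]
t=1: π = [0.2500, 0.1944, 0.2407, 0.1574, 0.1574]
t=2: π = [0.2119, 0.2016, 0.2119, 0.1595, 0.2150]
t=3: π = [0.2226, 0.1998, 0.2164, 0.1632, 0.1980]
t=4: π = [0.2195, 0.2007, 0.2156, 0.1612, 0.2030]
t=5: π = [0.2204, 0.2004, 0.2157, 0.1620, 0.2015]
t=6: π = [0.2201, 0.2005, 0.2157, 0.1617, 0.2019]
t=7: π = [0.2202, 0.2004, 0.2157, 0.1618, 0.2018]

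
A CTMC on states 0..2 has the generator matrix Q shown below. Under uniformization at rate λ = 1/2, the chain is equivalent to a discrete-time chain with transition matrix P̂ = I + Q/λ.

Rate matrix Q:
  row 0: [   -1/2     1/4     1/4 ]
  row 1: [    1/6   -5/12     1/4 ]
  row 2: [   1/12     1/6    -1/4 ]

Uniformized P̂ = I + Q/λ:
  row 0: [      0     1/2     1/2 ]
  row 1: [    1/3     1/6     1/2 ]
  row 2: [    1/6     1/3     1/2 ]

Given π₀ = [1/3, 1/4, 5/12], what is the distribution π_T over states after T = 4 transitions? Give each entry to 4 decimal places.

π = [0.1888, 0.3112, 0.5000]

t=0: π = [0.3333, 0.2500, 0.4167]
t=1: π = [0.1528, 0.3472, 0.5000]
t=2: π = [0.1991, 0.3009, 0.5000]
t=3: π = [0.1836, 0.3164, 0.5000]
t=4: π = [0.1888, 0.3112, 0.5000]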